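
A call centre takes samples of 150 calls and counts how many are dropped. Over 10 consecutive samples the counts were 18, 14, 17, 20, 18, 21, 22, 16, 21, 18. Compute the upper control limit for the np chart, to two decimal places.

30.58

p̄ = Σdᵢ / (k·n) = 185 / (10 × 150) = 0.12333
UCL = np̄ + 3·√(np̄(1−p̄)) = 18.5000 + 3 × √(18.5000×0.87667) = 18.5000 + 3 × 4.0272 = 30.5816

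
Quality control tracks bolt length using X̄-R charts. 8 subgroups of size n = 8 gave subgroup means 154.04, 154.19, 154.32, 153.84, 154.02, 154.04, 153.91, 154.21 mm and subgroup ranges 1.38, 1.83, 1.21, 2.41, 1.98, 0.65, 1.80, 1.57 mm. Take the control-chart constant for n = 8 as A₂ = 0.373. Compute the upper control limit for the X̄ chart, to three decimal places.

154.669

X̄̄ = (154.04 + 154.19 + 154.32 + 153.84 + 154.02 + 154.04 + 153.91 + 154.21) / 8 = 1232.5700 / 8 = 154.0712
R̄ = (1.38 + 1.83 + 1.21 + 2.41 + 1.98 + 0.65 + 1.80 + 1.57) / 8 = 12.8300 / 8 = 1.6038
UCL = X̄̄ + A₂·R̄ = 154.0712 + 0.373 × 1.6038 = 154.6694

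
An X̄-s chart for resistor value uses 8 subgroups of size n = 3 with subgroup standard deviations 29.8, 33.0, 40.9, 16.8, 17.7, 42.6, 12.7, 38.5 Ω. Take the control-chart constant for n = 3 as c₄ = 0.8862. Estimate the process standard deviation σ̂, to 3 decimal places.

s̄ = (29.8 + 33.0 + 40.9 + 16.8 + 17.7 + 42.6 + 12.7 + 38.5) / 8 = 29.0000
σ̂ = s̄ / c₄ = 29.0000 / 0.8862 = 32.7240

32.724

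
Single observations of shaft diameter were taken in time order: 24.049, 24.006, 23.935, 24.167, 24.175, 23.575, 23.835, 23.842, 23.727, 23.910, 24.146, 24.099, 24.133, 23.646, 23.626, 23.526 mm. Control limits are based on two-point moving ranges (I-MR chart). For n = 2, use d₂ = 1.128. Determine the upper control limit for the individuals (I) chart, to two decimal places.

24.33

X̄ = (24.049 + 24.006 + 23.935 + 24.167 + 24.175 + 23.575 + 23.835 + 23.842 + 23.727 + 23.910 + 24.146 + 24.099 + 24.133 + 23.646 + 23.626 + 23.526) / 16 = 23.8998
Moving ranges: 0.043, 0.071, 0.232, 0.008, 0.600, 0.260, 0.007, 0.115, 0.183, 0.236, 0.047, 0.034, 0.487, 0.020, 0.100; M̄R̄ = 2.4430 / 15 = 0.1629
UCL = X̄ + 3·M̄R̄/d₂ = 23.8998 + 3 × 0.1629 / 1.128 = 24.3330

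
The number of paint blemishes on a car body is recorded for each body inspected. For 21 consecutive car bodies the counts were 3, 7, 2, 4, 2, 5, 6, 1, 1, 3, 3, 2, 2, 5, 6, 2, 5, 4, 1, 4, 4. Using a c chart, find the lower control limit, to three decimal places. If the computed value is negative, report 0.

c̄ = (3 + 7 + 2 + 4 + 2 + 5 + 6 + 1 + 1 + 3 + 3 + 2 + 2 + 5 + 6 + 2 + 5 + 4 + 1 + 4 + 4) / 21 = 72 / 21 = 3.4286
LCL = c̄ − 3√c̄ = 3.4286 − 3 × 1.8516 = -2.1263 → 0 (cannot be negative)

0.000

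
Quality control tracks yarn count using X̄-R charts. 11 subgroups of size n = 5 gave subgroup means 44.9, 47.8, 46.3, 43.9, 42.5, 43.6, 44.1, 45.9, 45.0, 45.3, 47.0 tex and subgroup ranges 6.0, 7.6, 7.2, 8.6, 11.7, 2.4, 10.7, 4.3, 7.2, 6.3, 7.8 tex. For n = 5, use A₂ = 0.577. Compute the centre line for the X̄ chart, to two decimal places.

X̄̄ = (44.9 + 47.8 + 46.3 + 43.9 + 42.5 + 43.6 + 44.1 + 45.9 + 45.0 + 45.3 + 47.0) / 11 = 496.3000 / 11 = 45.1182
CL = X̄̄ = 45.1182

45.12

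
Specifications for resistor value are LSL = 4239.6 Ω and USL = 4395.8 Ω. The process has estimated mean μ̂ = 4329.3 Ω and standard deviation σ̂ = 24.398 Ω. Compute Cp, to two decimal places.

1.07

Cp = (USL − LSL) / (6σ̂) = (4395.8 − 4239.6) / (6 × 24.398) = 156.2000 / 146.3880 = 1.0670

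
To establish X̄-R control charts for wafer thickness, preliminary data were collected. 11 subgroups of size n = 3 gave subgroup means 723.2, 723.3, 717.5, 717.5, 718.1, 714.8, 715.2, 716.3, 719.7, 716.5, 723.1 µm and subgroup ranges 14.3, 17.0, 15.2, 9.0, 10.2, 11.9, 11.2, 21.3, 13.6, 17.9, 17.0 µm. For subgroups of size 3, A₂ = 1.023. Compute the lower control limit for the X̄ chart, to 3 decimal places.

X̄̄ = (723.2 + 723.3 + 717.5 + 717.5 + 718.1 + 714.8 + 715.2 + 716.3 + 719.7 + 716.5 + 723.1) / 11 = 7905.2000 / 11 = 718.6545
R̄ = (14.3 + 17.0 + 15.2 + 9.0 + 10.2 + 11.9 + 11.2 + 21.3 + 13.6 + 17.9 + 17.0) / 11 = 158.6000 / 11 = 14.4182
LCL = X̄̄ − A₂·R̄ = 718.6545 − 1.023 × 14.4182 = 703.9047

703.905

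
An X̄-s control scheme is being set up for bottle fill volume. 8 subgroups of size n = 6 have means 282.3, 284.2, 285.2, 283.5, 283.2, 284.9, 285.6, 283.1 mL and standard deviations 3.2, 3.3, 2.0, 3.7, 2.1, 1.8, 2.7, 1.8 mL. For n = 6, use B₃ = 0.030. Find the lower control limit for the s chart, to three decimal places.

0.077

s̄ = (3.2 + 3.3 + 2.0 + 3.7 + 2.1 + 1.8 + 2.7 + 1.8) / 8 = 2.5750
LCL_s = B₃·s̄ = 0.030 × 2.5750 = 0.0772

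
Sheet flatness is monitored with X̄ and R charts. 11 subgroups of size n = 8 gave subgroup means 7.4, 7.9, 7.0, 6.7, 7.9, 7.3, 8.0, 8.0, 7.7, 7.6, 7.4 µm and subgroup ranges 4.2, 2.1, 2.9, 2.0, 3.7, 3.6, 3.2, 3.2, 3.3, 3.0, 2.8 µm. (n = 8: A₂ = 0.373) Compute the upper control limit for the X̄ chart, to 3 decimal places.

8.689

X̄̄ = (7.4 + 7.9 + 7.0 + 6.7 + 7.9 + 7.3 + 8.0 + 8.0 + 7.7 + 7.6 + 7.4) / 11 = 82.9000 / 11 = 7.5364
R̄ = (4.2 + 2.1 + 2.9 + 2.0 + 3.7 + 3.6 + 3.2 + 3.2 + 3.3 + 3.0 + 2.8) / 11 = 34.0000 / 11 = 3.0909
UCL = X̄̄ + A₂·R̄ = 7.5364 + 0.373 × 3.0909 = 8.6893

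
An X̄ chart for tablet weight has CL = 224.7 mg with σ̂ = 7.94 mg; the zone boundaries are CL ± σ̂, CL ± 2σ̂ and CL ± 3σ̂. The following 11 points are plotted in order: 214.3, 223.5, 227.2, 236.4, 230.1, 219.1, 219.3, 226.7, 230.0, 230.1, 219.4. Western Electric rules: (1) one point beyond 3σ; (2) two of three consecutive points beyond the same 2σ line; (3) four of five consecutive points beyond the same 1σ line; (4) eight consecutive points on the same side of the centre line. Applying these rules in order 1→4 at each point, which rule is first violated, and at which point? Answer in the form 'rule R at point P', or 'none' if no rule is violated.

Zone of each point (C = within 1σ̂, B = 1σ̂–2σ̂, A = 2σ̂–3σ̂, * = beyond 3σ̂; sign = side of CL): 1:-B, 2:-C, 3:+C, 4:+B, 5:+C, 6:-C, 7:-C, 8:+C, 9:+C, 10:+C, 11:-C
No rule fires across all 11 points.

none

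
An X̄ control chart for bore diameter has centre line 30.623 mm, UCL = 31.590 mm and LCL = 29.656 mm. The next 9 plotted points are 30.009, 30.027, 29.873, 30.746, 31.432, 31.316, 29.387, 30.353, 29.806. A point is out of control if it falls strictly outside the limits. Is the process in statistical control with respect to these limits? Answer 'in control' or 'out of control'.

out of control

Compare each point to [29.656, 31.590]: sample 7 = 29.387 < LCL.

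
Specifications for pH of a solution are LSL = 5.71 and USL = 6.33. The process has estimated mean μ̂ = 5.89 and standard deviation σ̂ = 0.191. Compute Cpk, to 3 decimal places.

0.314

Cpu = (USL − μ̂) / (3σ̂) = (6.33 − 5.89) / (3 × 0.191) = 0.7679; Cpl = (μ̂ − LSL) / (3σ̂) = (5.89 − 5.71) / (3 × 0.191) = 0.3141; Cpk = min(Cpu, Cpl) = 0.3141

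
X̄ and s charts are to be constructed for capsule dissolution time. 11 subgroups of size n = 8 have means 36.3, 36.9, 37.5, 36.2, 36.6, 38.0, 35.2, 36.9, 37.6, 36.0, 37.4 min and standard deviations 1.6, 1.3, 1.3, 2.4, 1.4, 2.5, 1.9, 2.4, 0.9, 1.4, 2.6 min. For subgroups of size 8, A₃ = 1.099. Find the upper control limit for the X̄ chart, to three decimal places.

X̄̄ = (36.3 + 36.9 + 37.5 + 36.2 + 36.6 + 38.0 + 35.2 + 36.9 + 37.6 + 36.0 + 37.4) / 11 = 36.7818
s̄ = (1.6 + 1.3 + 1.3 + 2.4 + 1.4 + 2.5 + 1.9 + 2.4 + 0.9 + 1.4 + 2.6) / 11 = 1.7909
UCL = X̄̄ + A₃·s̄ = 36.7818 + 1.099 × 1.7909 = 38.7500

38.750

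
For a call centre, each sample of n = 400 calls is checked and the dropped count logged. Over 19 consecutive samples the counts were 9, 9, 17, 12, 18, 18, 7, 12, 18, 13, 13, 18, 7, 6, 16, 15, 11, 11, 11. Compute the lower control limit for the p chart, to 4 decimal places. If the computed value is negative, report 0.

p̄ = Σdᵢ / (k·n) = 241 / (19 × 400) = 0.03171
LCL = p̄ − 3·√(p̄(1−p̄)/n) = 0.03171 − 3 × 0.00876 = 0.00543

0.0054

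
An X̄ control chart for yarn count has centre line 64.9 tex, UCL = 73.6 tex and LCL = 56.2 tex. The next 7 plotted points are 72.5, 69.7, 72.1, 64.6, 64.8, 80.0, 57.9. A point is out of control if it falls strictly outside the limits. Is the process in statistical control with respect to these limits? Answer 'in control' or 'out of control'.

out of control

Compare each point to [56.2, 73.6]: sample 6 = 80.0 > UCL.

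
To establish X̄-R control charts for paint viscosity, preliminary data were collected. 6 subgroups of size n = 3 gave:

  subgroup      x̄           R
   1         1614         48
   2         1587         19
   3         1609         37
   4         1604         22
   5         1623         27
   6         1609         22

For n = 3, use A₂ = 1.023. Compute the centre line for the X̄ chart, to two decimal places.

X̄̄ = (1614 + 1587 + 1609 + 1604 + 1623 + 1609) / 6 = 9646.0000 / 6 = 1607.6667
CL = X̄̄ = 1607.6667

1607.67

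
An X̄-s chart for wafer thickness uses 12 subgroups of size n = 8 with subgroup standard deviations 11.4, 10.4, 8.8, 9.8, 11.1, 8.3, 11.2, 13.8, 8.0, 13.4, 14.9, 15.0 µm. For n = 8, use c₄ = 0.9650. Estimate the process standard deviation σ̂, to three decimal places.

11.753

s̄ = (11.4 + 10.4 + 8.8 + 9.8 + 11.1 + 8.3 + 11.2 + 13.8 + 8.0 + 13.4 + 14.9 + 15.0) / 12 = 11.3417
σ̂ = s̄ / c₄ = 11.3417 / 0.9650 = 11.7530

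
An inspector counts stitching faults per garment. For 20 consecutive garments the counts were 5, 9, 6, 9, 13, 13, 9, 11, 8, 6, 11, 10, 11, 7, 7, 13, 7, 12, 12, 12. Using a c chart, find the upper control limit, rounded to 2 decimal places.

18.82

c̄ = (5 + 9 + 6 + 9 + 13 + 13 + 9 + 11 + 8 + 6 + 11 + 10 + 11 + 7 + 7 + 13 + 7 + 12 + 12 + 12) / 20 = 191 / 20 = 9.5500
UCL = c̄ + 3√c̄ = 9.5500 + 3 × √9.5500 = 9.5500 + 3 × 3.0903 = 18.8209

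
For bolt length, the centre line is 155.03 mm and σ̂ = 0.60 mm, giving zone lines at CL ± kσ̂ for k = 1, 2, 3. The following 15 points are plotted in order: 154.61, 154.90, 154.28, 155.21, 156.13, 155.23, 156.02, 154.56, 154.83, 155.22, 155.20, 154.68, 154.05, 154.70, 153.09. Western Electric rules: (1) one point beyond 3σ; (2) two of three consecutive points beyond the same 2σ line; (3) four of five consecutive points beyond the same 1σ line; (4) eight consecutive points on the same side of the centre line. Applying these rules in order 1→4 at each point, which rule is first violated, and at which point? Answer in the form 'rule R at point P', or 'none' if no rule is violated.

Zone of each point (C = within 1σ̂, B = 1σ̂–2σ̂, A = 2σ̂–3σ̂, * = beyond 3σ̂; sign = side of CL): 1:-C, 2:-C, 3:-B, 4:+C, 5:+B, 6:+C, 7:+B, 8:-C, 9:-C, 10:+C, 11:+C, 12:-C, 13:-B, 14:-C, 15:-*
Rule 1 (one point beyond the 3σ limits) is satisfied at point 15.

rule 1 at point 15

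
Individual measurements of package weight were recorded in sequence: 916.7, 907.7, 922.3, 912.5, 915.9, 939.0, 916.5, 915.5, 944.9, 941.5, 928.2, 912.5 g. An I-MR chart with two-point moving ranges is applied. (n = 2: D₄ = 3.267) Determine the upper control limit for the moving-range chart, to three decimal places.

Moving ranges: 9.0, 14.6, 9.8, 3.4, 23.1, 22.5, 1.0, 29.4, 3.4, 13.3, 15.7; M̄R̄ = 145.2000 / 11 = 13.2000
UCL_MR = D₄·M̄R̄ = 3.267 × 13.2000 = 43.1244

43.124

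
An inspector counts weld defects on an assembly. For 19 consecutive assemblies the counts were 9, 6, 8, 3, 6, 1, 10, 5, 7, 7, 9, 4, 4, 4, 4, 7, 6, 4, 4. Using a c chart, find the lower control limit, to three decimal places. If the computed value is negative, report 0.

c̄ = (9 + 6 + 8 + 3 + 6 + 1 + 10 + 5 + 7 + 7 + 9 + 4 + 4 + 4 + 4 + 7 + 6 + 4 + 4) / 19 = 108 / 19 = 5.6842
LCL = c̄ − 3√c̄ = 5.6842 − 3 × 2.3842 = -1.4683 → 0 (cannot be negative)

0.000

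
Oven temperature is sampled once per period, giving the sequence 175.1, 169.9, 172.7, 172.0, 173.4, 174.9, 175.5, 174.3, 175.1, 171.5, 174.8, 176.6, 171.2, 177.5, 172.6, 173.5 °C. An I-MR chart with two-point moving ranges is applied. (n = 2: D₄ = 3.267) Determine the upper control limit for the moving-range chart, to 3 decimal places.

Moving ranges: 5.2, 2.8, 0.7, 1.4, 1.5, 0.6, 1.2, 0.8, 3.6, 3.3, 1.8, 5.4, 6.3, 4.9, 0.9; M̄R̄ = 40.4000 / 15 = 2.6933
UCL_MR = D₄·M̄R̄ = 3.267 × 2.6933 = 8.7991

8.799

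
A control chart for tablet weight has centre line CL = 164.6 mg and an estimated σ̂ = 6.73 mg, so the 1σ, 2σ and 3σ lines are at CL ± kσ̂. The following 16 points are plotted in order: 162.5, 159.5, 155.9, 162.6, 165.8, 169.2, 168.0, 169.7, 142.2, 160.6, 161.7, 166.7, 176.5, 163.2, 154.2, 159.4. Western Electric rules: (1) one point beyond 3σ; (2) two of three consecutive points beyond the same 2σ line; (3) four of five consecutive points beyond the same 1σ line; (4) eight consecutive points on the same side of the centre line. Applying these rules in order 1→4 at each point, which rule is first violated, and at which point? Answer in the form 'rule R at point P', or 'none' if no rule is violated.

rule 1 at point 9

Zone of each point (C = within 1σ̂, B = 1σ̂–2σ̂, A = 2σ̂–3σ̂, * = beyond 3σ̂; sign = side of CL): 1:-C, 2:-C, 3:-B, 4:-C, 5:+C, 6:+C, 7:+C, 8:+C, 9:-*, 10:-C, 11:-C, 12:+C, 13:+B, 14:-C, 15:-B, 16:-C
Rule 1 (one point beyond the 3σ limits) is satisfied at point 9.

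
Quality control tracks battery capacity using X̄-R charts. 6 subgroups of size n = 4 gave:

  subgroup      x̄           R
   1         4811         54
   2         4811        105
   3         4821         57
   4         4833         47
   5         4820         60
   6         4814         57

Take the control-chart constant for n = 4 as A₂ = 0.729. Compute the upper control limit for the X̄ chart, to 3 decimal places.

4864.503

X̄̄ = (4811 + 4811 + 4821 + 4833 + 4820 + 4814) / 6 = 28910.0000 / 6 = 4818.3333
R̄ = (54 + 105 + 57 + 47 + 60 + 57) / 6 = 380.0000 / 6 = 63.3333
UCL = X̄̄ + A₂·R̄ = 4818.3333 + 0.729 × 63.3333 = 4864.5033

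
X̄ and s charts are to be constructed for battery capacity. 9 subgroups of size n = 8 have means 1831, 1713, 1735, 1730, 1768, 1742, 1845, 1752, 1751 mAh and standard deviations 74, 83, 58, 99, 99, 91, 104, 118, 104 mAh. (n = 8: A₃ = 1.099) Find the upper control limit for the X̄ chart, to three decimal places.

1864.352

X̄̄ = (1831 + 1713 + 1735 + 1730 + 1768 + 1742 + 1845 + 1752 + 1751) / 9 = 1763.0000
s̄ = (74 + 83 + 58 + 99 + 99 + 91 + 104 + 118 + 104) / 9 = 92.2222
UCL = X̄̄ + A₃·s̄ = 1763.0000 + 1.099 × 92.2222 = 1864.3522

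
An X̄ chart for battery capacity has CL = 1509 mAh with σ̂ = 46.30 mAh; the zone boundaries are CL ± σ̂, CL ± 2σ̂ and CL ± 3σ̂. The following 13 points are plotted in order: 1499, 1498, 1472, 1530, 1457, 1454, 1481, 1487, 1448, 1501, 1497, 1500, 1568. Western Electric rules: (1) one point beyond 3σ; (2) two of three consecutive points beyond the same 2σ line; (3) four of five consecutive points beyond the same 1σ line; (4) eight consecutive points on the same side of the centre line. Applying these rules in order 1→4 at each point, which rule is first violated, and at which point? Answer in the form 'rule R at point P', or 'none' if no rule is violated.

Zone of each point (C = within 1σ̂, B = 1σ̂–2σ̂, A = 2σ̂–3σ̂, * = beyond 3σ̂; sign = side of CL): 1:-C, 2:-C, 3:-C, 4:+C, 5:-B, 6:-B, 7:-C, 8:-C, 9:-B, 10:-C, 11:-C, 12:-C, 13:+B
Rule 4 (eight consecutive points on the same side of the centre line) is satisfied at point 12.

rule 4 at point 12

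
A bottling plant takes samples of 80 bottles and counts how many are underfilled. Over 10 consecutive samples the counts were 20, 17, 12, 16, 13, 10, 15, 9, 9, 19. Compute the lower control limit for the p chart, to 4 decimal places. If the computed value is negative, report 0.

0.0476

p̄ = Σdᵢ / (k·n) = 140 / (10 × 80) = 0.17500
LCL = p̄ − 3·√(p̄(1−p̄)/n) = 0.17500 − 3 × 0.04248 = 0.04756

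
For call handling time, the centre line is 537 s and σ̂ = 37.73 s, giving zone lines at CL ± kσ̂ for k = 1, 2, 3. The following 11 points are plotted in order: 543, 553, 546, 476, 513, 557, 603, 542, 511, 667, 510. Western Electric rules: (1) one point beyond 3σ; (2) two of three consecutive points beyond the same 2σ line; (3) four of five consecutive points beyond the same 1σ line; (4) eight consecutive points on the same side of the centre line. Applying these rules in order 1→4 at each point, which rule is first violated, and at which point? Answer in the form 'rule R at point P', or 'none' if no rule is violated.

rule 1 at point 10

Zone of each point (C = within 1σ̂, B = 1σ̂–2σ̂, A = 2σ̂–3σ̂, * = beyond 3σ̂; sign = side of CL): 1:+C, 2:+C, 3:+C, 4:-B, 5:-C, 6:+C, 7:+B, 8:+C, 9:-C, 10:+*, 11:-C
Rule 1 (one point beyond the 3σ limits) is satisfied at point 10.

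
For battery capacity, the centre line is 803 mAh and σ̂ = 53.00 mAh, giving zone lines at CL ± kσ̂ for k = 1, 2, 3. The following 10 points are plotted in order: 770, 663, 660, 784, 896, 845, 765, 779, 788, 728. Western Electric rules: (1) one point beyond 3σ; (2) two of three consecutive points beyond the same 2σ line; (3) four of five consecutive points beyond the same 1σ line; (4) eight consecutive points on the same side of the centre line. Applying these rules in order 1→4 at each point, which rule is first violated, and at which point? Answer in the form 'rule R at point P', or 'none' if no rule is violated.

rule 2 at point 3

Zone of each point (C = within 1σ̂, B = 1σ̂–2σ̂, A = 2σ̂–3σ̂, * = beyond 3σ̂; sign = side of CL): 1:-C, 2:-A, 3:-A, 4:-C, 5:+B, 6:+C, 7:-C, 8:-C, 9:-C, 10:-B
Rule 2 (two of three consecutive points beyond the same 2σ limit) is satisfied at point 3.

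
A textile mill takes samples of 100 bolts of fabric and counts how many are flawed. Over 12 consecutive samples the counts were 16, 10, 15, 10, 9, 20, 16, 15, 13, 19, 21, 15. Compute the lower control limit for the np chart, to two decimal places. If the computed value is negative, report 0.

p̄ = Σdᵢ / (k·n) = 179 / (12 × 100) = 0.14917
LCL = np̄ − 3·√(np̄(1−p̄)) = 14.9167 − 3 × 3.5625 = 4.2291

4.23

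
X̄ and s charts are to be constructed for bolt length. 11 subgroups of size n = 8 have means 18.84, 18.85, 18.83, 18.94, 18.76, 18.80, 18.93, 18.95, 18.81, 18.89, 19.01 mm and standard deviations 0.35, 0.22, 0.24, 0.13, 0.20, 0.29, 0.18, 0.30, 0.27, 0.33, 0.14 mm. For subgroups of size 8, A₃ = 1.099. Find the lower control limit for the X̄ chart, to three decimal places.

X̄̄ = (18.84 + 18.85 + 18.83 + 18.94 + 18.76 + 18.80 + 18.93 + 18.95 + 18.81 + 18.89 + 19.01) / 11 = 18.8736
s̄ = (0.35 + 0.22 + 0.24 + 0.13 + 0.20 + 0.29 + 0.18 + 0.30 + 0.27 + 0.33 + 0.14) / 11 = 0.2409
LCL = X̄̄ − A₃·s̄ = 18.8736 − 1.099 × 0.2409 = 18.6089

18.609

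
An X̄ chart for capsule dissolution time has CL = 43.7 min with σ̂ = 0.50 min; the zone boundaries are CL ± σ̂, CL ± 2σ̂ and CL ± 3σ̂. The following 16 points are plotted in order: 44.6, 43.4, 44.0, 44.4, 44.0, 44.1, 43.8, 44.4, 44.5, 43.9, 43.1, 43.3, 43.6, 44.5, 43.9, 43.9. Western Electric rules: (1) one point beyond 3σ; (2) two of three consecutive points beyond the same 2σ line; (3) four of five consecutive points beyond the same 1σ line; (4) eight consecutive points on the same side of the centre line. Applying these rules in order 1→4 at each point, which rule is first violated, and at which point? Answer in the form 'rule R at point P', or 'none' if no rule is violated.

Zone of each point (C = within 1σ̂, B = 1σ̂–2σ̂, A = 2σ̂–3σ̂, * = beyond 3σ̂; sign = side of CL): 1:+B, 2:-C, 3:+C, 4:+B, 5:+C, 6:+C, 7:+C, 8:+B, 9:+B, 10:+C, 11:-B, 12:-C, 13:-C, 14:+B, 15:+C, 16:+C
Rule 4 (eight consecutive points on the same side of the centre line) is satisfied at point 10.

rule 4 at point 10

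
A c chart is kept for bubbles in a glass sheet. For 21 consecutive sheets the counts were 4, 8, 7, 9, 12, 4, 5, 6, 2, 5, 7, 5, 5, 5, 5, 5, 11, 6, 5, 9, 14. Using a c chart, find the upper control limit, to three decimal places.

c̄ = (4 + 8 + 7 + 9 + 12 + 4 + 5 + 6 + 2 + 5 + 7 + 5 + 5 + 5 + 5 + 5 + 11 + 6 + 5 + 9 + 14) / 21 = 139 / 21 = 6.6190
UCL = c̄ + 3√c̄ = 6.6190 + 3 × √6.6190 = 6.6190 + 3 × 2.5728 = 14.3373

14.337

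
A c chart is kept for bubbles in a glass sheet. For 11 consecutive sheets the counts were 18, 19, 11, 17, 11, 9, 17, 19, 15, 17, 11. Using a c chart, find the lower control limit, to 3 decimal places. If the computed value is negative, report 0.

3.325

c̄ = (18 + 19 + 11 + 17 + 11 + 9 + 17 + 19 + 15 + 17 + 11) / 11 = 164 / 11 = 14.9091
LCL = c̄ − 3√c̄ = 14.9091 − 3 × 3.8612 = 3.3254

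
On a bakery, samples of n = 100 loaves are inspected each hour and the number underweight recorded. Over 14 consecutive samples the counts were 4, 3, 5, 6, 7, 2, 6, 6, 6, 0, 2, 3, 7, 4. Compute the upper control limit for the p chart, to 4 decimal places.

0.1048

p̄ = Σdᵢ / (k·n) = 61 / (14 × 100) = 0.04357
UCL = p̄ + 3·√(p̄(1−p̄)/n) = 0.04357 + 3 × √(0.04357×0.95643/100) = 0.04357 + 3 × 0.02041 = 0.10481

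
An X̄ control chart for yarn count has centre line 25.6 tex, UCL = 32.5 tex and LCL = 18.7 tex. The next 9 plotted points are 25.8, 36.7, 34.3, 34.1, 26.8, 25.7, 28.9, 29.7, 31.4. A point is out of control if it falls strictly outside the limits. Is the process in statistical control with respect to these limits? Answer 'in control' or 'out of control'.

Compare each point to [18.7, 32.5]: sample 2 = 36.7 > UCL; sample 3 = 34.3 > UCL; sample 4 = 34.1 > UCL.

out of control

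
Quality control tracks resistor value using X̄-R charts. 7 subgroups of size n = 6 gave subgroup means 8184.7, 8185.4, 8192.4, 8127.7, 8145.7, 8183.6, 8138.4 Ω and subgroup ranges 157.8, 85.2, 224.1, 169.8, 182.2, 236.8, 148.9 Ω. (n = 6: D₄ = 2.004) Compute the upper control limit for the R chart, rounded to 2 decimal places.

344.92

R̄ = (157.8 + 85.2 + 224.1 + 169.8 + 182.2 + 236.8 + 148.9) / 7 = 1204.8000 / 7 = 172.1143
UCL_R = D₄·R̄ = 2.004 × 172.1143 = 344.9170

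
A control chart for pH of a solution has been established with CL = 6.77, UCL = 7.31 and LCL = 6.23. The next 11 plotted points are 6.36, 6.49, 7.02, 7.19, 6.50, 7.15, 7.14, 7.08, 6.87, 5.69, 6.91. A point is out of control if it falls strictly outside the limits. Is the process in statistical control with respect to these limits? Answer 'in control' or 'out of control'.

out of control

Compare each point to [6.23, 7.31]: sample 10 = 5.69 < LCL.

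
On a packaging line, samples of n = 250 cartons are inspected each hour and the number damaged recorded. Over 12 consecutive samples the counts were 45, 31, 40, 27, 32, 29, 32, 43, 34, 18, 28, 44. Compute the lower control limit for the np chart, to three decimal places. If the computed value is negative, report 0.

17.408

p̄ = Σdᵢ / (k·n) = 403 / (12 × 250) = 0.13433
LCL = np̄ − 3·√(np̄(1−p̄)) = 33.5833 − 3 × 5.3918 = 17.4078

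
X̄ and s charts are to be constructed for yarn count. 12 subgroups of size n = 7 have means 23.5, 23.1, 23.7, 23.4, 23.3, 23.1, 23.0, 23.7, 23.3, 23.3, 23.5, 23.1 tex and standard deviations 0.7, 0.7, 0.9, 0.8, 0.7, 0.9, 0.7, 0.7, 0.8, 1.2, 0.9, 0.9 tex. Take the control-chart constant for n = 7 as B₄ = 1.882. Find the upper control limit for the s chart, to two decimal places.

1.55

s̄ = (0.7 + 0.7 + 0.9 + 0.8 + 0.7 + 0.9 + 0.7 + 0.7 + 0.8 + 1.2 + 0.9 + 0.9) / 12 = 0.8250
UCL_s = B₄·s̄ = 1.882 × 0.8250 = 1.5527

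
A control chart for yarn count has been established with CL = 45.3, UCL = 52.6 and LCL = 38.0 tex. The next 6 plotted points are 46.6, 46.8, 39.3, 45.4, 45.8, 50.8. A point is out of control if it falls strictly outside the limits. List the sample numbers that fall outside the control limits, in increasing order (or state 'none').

All 6 points lie within [38.0, 52.6].

none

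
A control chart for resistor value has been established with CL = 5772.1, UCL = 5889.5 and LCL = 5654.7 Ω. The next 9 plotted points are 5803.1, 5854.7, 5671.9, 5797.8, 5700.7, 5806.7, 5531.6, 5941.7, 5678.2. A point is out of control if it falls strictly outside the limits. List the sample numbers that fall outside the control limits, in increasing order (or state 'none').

Compare each point to [5654.7, 5889.5]: sample 7 = 5531.6 < LCL; sample 8 = 5941.7 > UCL.

7, 8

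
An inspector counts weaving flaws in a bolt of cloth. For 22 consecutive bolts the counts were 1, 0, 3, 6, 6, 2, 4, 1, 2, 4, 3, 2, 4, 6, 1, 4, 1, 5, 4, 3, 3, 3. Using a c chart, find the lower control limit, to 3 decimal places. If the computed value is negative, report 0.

0.000

c̄ = (1 + 0 + 3 + 6 + 6 + 2 + 4 + 1 + 2 + 4 + 3 + 2 + 4 + 6 + 1 + 4 + 1 + 5 + 4 + 3 + 3 + 3) / 22 = 68 / 22 = 3.0909
LCL = c̄ − 3√c̄ = 3.0909 − 3 × 1.7581 = -2.1834 → 0 (cannot be negative)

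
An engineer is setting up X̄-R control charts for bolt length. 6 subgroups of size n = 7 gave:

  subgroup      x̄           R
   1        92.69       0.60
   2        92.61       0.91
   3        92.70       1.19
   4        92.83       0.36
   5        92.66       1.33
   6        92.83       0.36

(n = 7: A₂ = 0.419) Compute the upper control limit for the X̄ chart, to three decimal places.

93.052

X̄̄ = (92.69 + 92.61 + 92.70 + 92.83 + 92.66 + 92.83) / 6 = 556.3200 / 6 = 92.7200
R̄ = (0.60 + 0.91 + 1.19 + 0.36 + 1.33 + 0.36) / 6 = 4.7500 / 6 = 0.7917
UCL = X̄̄ + A₂·R̄ = 92.7200 + 0.419 × 0.7917 = 93.0517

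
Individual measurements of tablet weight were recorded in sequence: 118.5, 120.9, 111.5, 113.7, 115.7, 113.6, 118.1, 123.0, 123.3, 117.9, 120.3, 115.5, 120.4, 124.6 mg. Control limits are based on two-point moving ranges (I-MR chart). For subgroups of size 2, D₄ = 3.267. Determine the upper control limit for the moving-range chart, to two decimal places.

Moving ranges: 2.4, 9.4, 2.2, 2.0, 2.1, 4.5, 4.9, 0.3, 5.4, 2.4, 4.8, 4.9, 4.2; M̄R̄ = 49.5000 / 13 = 3.8077
UCL_MR = D₄·M̄R̄ = 3.267 × 3.8077 = 12.4397

12.44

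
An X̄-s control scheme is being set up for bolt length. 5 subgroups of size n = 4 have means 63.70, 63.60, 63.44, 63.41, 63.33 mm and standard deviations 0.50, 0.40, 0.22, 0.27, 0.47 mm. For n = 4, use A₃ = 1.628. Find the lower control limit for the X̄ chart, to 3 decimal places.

X̄̄ = (63.70 + 63.60 + 63.44 + 63.41 + 63.33) / 5 = 63.4960
s̄ = (0.50 + 0.40 + 0.22 + 0.27 + 0.47) / 5 = 0.3720
LCL = X̄̄ − A₃·s̄ = 63.4960 − 1.628 × 0.3720 = 62.8904

62.890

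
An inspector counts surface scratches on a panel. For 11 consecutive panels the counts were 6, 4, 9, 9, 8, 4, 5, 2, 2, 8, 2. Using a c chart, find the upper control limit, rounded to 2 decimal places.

12.31

c̄ = (6 + 4 + 9 + 9 + 8 + 4 + 5 + 2 + 2 + 8 + 2) / 11 = 59 / 11 = 5.3636
UCL = c̄ + 3√c̄ = 5.3636 + 3 × √5.3636 = 5.3636 + 3 × 2.3160 = 12.3115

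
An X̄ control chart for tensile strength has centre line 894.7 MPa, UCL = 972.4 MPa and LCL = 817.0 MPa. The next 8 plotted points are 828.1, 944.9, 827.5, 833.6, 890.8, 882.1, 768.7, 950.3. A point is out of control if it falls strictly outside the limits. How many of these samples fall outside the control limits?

Compare each point to [817.0, 972.4]: sample 7 = 768.7 < LCL.

1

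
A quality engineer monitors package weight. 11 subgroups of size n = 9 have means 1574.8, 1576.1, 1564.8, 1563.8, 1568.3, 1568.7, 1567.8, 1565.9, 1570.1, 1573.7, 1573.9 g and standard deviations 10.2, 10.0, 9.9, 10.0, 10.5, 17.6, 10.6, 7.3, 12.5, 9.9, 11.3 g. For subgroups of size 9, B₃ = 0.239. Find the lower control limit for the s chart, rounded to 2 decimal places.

s̄ = (10.2 + 10.0 + 9.9 + 10.0 + 10.5 + 17.6 + 10.6 + 7.3 + 12.5 + 9.9 + 11.3) / 11 = 10.8909
LCL_s = B₃·s̄ = 0.239 × 10.8909 = 2.6029

2.60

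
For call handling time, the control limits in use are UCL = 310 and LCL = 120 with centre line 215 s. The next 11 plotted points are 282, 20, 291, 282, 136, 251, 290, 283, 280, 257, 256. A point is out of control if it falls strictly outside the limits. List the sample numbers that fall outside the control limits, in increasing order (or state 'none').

Compare each point to [120, 310]: sample 2 = 20 < LCL.

2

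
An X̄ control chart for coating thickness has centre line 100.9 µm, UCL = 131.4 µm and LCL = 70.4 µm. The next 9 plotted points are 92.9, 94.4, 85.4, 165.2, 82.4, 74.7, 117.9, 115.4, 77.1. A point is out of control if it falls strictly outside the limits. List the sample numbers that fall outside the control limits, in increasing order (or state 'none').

4

Compare each point to [70.4, 131.4]: sample 4 = 165.2 > UCL.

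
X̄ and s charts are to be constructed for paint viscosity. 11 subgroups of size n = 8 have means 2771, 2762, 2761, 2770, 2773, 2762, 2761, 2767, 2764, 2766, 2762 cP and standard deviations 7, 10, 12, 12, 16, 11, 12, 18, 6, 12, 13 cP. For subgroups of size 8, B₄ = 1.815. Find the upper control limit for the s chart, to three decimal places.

21.285

s̄ = (7 + 10 + 12 + 12 + 16 + 11 + 12 + 18 + 6 + 12 + 13) / 11 = 11.7273
UCL_s = B₄·s̄ = 1.815 × 11.7273 = 21.2850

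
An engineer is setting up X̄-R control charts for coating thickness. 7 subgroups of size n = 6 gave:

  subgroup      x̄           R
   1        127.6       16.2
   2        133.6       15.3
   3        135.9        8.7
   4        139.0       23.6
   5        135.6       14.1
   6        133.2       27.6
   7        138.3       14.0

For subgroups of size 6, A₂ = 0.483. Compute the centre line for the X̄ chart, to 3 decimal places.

X̄̄ = (127.6 + 133.6 + 135.9 + 139.0 + 135.6 + 133.2 + 138.3) / 7 = 943.2000 / 7 = 134.7429
CL = X̄̄ = 134.7429

134.743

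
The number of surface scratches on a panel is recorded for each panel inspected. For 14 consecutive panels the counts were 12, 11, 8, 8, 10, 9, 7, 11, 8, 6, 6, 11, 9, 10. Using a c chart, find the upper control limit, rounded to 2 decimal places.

18.00

c̄ = (12 + 11 + 8 + 8 + 10 + 9 + 7 + 11 + 8 + 6 + 6 + 11 + 9 + 10) / 14 = 126 / 14 = 9.0000
UCL = c̄ + 3√c̄ = 9.0000 + 3 × √9.0000 = 9.0000 + 3 × 3.0000 = 18.0000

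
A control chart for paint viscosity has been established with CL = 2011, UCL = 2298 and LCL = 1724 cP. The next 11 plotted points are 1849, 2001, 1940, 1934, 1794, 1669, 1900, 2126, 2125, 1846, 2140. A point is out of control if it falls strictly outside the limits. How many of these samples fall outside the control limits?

1

Compare each point to [1724, 2298]: sample 6 = 1669 < LCL.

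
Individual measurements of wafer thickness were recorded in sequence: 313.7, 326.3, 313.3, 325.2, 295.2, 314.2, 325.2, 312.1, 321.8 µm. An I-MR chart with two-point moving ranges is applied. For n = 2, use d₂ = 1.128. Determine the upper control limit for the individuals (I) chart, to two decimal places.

X̄ = (313.7 + 326.3 + 313.3 + 325.2 + 295.2 + 314.2 + 325.2 + 312.1 + 321.8) / 9 = 316.3333
Moving ranges: 12.6, 13.0, 11.9, 30.0, 19.0, 11.0, 13.1, 9.7; M̄R̄ = 120.3000 / 8 = 15.0375
UCL = X̄ + 3·M̄R̄/d₂ = 316.3333 + 3 × 15.0375 / 1.128 = 356.3267

356.33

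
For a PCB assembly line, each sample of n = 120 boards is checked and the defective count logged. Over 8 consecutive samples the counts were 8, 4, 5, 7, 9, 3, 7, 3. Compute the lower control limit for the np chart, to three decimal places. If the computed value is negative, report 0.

p̄ = Σdᵢ / (k·n) = 46 / (8 × 120) = 0.04792
LCL = np̄ − 3·√(np̄(1−p̄)) = 5.7500 − 3 × 2.3398 = -1.2693 → 0 (negative, so LCL = 0)

0.000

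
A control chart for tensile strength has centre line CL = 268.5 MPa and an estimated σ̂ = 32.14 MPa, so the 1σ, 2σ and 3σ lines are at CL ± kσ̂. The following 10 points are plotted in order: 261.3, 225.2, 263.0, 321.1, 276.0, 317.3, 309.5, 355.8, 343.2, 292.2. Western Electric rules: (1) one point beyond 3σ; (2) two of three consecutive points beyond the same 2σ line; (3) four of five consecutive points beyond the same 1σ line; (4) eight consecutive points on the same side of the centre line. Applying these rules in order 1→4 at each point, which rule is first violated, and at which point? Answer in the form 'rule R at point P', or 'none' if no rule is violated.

rule 3 at point 8

Zone of each point (C = within 1σ̂, B = 1σ̂–2σ̂, A = 2σ̂–3σ̂, * = beyond 3σ̂; sign = side of CL): 1:-C, 2:-B, 3:-C, 4:+B, 5:+C, 6:+B, 7:+B, 8:+A, 9:+A, 10:+C
Rule 3 (four of five consecutive points beyond the same 1σ limit) is satisfied at point 8.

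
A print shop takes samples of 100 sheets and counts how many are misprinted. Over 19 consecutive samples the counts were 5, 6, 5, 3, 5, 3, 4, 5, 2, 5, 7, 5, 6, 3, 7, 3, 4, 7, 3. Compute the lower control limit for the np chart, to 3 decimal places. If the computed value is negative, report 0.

p̄ = Σdᵢ / (k·n) = 88 / (19 × 100) = 0.04632
LCL = np̄ − 3·√(np̄(1−p̄)) = 4.6316 − 3 × 2.1017 = -1.6735 → 0 (negative, so LCL = 0)

0.000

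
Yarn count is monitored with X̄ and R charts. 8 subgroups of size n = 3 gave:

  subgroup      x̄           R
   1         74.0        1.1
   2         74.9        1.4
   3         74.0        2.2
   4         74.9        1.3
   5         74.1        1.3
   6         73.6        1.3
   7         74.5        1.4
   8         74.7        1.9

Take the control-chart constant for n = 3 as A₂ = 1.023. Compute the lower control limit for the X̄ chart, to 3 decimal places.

72.816

X̄̄ = (74.0 + 74.9 + 74.0 + 74.9 + 74.1 + 73.6 + 74.5 + 74.7) / 8 = 594.7000 / 8 = 74.3375
R̄ = (1.1 + 1.4 + 2.2 + 1.3 + 1.3 + 1.3 + 1.4 + 1.9) / 8 = 11.9000 / 8 = 1.4875
LCL = X̄̄ − A₂·R̄ = 74.3375 − 1.023 × 1.4875 = 72.8158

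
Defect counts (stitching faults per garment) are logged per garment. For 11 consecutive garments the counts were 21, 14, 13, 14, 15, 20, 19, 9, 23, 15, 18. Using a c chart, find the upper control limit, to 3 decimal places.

c̄ = (21 + 14 + 13 + 14 + 15 + 20 + 19 + 9 + 23 + 15 + 18) / 11 = 181 / 11 = 16.4545
UCL = c̄ + 3√c̄ = 16.4545 + 3 × √16.4545 = 16.4545 + 3 × 4.0564 = 28.6238

28.624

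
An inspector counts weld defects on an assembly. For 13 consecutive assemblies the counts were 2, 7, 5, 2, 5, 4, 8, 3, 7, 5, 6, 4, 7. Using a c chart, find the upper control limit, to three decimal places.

c̄ = (2 + 7 + 5 + 2 + 5 + 4 + 8 + 3 + 7 + 5 + 6 + 4 + 7) / 13 = 65 / 13 = 5.0000
UCL = c̄ + 3√c̄ = 5.0000 + 3 × √5.0000 = 5.0000 + 3 × 2.2361 = 11.7082

11.708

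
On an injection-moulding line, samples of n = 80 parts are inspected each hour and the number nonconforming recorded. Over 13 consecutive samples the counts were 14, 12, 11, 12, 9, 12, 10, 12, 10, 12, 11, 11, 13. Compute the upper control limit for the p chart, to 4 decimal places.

p̄ = Σdᵢ / (k·n) = 149 / (13 × 80) = 0.14327
UCL = p̄ + 3·√(p̄(1−p̄)/n) = 0.14327 + 3 × √(0.14327×0.85673/80) = 0.14327 + 3 × 0.03917 = 0.26078

0.2608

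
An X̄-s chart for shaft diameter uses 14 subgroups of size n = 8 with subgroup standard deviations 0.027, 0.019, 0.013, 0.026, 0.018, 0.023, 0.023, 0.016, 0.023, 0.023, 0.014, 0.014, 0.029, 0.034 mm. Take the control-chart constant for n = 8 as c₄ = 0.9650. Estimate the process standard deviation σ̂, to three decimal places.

0.022

s̄ = (0.027 + 0.019 + 0.013 + 0.026 + 0.018 + 0.023 + 0.023 + 0.016 + 0.023 + 0.023 + 0.014 + 0.014 + 0.029 + 0.034) / 14 = 0.0216
σ̂ = s̄ / c₄ = 0.0216 / 0.9650 = 0.0224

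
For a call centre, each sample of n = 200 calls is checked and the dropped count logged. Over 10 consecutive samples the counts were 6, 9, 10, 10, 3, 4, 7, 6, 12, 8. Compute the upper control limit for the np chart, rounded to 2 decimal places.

15.56

p̄ = Σdᵢ / (k·n) = 75 / (10 × 200) = 0.03750
UCL = np̄ + 3·√(np̄(1−p̄)) = 7.5000 + 3 × √(7.5000×0.96250) = 7.5000 + 3 × 2.6868 = 15.5603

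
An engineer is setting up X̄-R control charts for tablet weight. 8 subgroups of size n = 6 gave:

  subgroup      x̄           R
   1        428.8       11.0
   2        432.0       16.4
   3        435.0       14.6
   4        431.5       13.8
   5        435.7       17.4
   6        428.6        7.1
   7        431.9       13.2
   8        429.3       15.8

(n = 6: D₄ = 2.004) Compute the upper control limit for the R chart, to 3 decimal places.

27.380

R̄ = (11.0 + 16.4 + 14.6 + 13.8 + 17.4 + 7.1 + 13.2 + 15.8) / 8 = 109.3000 / 8 = 13.6625
UCL_R = D₄·R̄ = 2.004 × 13.6625 = 27.3796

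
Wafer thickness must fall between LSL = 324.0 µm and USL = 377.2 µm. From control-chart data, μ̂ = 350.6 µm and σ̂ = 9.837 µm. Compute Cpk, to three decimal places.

0.901

Cpu = (USL − μ̂) / (3σ̂) = (377.2 − 350.6) / (3 × 9.837) = 0.9014; Cpl = (μ̂ − LSL) / (3σ̂) = (350.6 − 324.0) / (3 × 9.837) = 0.9014; Cpk = min(Cpu, Cpl) = 0.9014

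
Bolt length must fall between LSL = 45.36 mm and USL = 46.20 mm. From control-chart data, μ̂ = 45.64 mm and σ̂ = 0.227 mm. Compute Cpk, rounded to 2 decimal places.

Cpu = (USL − μ̂) / (3σ̂) = (46.20 − 45.64) / (3 × 0.227) = 0.8223; Cpl = (μ̂ − LSL) / (3σ̂) = (45.64 − 45.36) / (3 × 0.227) = 0.4112; Cpk = min(Cpu, Cpl) = 0.4112

0.41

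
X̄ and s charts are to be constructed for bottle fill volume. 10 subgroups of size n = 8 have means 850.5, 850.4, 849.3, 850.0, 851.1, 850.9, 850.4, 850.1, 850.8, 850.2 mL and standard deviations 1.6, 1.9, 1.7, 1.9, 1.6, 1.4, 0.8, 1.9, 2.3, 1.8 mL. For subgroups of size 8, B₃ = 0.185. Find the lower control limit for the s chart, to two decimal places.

0.31

s̄ = (1.6 + 1.9 + 1.7 + 1.9 + 1.6 + 1.4 + 0.8 + 1.9 + 2.3 + 1.8) / 10 = 1.6900
LCL_s = B₃·s̄ = 0.185 × 1.6900 = 0.3126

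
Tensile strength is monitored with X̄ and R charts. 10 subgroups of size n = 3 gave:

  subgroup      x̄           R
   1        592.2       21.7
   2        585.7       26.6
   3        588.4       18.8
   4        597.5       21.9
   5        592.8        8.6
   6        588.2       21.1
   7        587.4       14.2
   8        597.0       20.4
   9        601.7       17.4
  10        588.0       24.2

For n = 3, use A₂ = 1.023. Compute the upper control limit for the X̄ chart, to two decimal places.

X̄̄ = (592.2 + 585.7 + 588.4 + 597.5 + 592.8 + 588.2 + 587.4 + 597.0 + 601.7 + 588.0) / 10 = 5918.9000 / 10 = 591.8900
R̄ = (21.7 + 26.6 + 18.8 + 21.9 + 8.6 + 21.1 + 14.2 + 20.4 + 17.4 + 24.2) / 10 = 194.9000 / 10 = 19.4900
UCL = X̄̄ + A₂·R̄ = 591.8900 + 1.023 × 19.4900 = 611.8283

611.83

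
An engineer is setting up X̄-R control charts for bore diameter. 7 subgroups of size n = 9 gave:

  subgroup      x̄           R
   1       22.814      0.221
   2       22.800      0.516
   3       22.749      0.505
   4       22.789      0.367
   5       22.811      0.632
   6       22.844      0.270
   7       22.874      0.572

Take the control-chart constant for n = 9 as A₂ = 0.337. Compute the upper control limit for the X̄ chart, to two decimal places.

X̄̄ = (22.814 + 22.800 + 22.749 + 22.789 + 22.811 + 22.844 + 22.874) / 7 = 159.6810 / 7 = 22.8116
R̄ = (0.221 + 0.516 + 0.505 + 0.367 + 0.632 + 0.270 + 0.572) / 7 = 3.0830 / 7 = 0.4404
UCL = X̄̄ + A₂·R̄ = 22.8116 + 0.337 × 0.4404 = 22.9600

22.96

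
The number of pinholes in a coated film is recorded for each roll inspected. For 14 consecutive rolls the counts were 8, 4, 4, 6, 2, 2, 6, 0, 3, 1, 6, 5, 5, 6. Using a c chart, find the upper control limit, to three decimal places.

c̄ = (8 + 4 + 4 + 6 + 2 + 2 + 6 + 0 + 3 + 1 + 6 + 5 + 5 + 6) / 14 = 58 / 14 = 4.1429
UCL = c̄ + 3√c̄ = 4.1429 + 3 × √4.1429 = 4.1429 + 3 × 2.0354 = 10.2491

10.249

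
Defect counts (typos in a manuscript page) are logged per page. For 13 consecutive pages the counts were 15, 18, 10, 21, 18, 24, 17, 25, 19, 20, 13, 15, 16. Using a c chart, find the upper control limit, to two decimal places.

c̄ = (15 + 18 + 10 + 21 + 18 + 24 + 17 + 25 + 19 + 20 + 13 + 15 + 16) / 13 = 231 / 13 = 17.7692
UCL = c̄ + 3√c̄ = 17.7692 + 3 × √17.7692 = 17.7692 + 3 × 4.2154 = 30.4153

30.42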